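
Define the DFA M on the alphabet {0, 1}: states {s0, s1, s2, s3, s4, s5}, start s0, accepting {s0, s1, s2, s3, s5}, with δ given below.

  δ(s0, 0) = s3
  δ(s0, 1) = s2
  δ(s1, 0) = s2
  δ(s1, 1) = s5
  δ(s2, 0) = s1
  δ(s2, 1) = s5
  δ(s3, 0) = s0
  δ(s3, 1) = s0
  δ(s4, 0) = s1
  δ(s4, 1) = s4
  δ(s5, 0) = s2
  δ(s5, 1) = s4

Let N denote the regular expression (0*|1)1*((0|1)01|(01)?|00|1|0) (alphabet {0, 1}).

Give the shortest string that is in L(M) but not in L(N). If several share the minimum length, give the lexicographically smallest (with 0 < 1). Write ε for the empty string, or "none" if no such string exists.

The string 1000 is accepted by M but not by N.
No shorter string lies in the difference, and 1000 is the lexicographically first length-4 string in L(M) \ L(N).

1000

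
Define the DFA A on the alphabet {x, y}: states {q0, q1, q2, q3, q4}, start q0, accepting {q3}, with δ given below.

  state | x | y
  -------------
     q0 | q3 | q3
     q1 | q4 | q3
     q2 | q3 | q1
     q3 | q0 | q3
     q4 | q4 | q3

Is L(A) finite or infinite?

infinite

State q0 is reachable from the start and can reach an accepting state, and it lies on the cycle q0 → q3 → q0.
Traversing that cycle any number of times yields accepted strings of unbounded length, so the language is infinite.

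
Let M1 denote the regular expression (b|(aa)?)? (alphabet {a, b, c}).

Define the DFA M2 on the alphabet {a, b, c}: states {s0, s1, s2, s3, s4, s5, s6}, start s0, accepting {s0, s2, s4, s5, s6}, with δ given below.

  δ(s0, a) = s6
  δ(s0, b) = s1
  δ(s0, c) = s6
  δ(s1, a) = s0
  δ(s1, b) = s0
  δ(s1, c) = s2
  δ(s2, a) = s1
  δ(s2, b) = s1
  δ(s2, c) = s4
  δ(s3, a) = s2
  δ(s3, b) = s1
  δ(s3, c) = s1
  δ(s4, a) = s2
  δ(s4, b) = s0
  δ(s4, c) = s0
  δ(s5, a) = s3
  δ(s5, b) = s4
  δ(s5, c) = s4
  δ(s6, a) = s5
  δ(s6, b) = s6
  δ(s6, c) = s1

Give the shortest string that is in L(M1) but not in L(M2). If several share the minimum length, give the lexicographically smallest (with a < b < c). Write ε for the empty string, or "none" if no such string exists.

b

The string b is accepted by M1 but not by M2.
No shorter string lies in the difference, and b is the lexicographically first length-1 string in L(M1) \ L(M2).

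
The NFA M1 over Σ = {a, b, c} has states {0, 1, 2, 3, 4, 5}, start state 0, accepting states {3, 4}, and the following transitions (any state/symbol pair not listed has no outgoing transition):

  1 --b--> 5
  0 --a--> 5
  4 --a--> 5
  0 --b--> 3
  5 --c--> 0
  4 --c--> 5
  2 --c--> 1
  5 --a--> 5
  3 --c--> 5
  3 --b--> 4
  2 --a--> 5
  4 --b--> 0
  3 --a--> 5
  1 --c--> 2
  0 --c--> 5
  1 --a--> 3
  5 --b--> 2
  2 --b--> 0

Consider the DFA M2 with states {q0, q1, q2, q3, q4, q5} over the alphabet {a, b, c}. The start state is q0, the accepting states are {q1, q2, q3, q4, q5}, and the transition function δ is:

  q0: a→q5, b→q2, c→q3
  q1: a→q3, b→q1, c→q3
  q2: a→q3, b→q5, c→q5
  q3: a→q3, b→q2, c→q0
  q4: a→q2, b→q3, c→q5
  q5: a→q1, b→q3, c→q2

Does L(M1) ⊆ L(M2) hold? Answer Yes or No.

Yes

Exploring the product automaton M1 × M2 from the start pair (0, q0), following both machines on each input symbol, reaches 27 state pairs: (0, q0), (5, q5), (3, q2), (5, q3), (5, q1), (2, q3), (0, q2), (4, q5), (2, q2), (2, q1), (0, q3), (1, q0), (3, q5), (5, q2), (0, q5), (1, q5), (0, q1), (1, q3), (5, q0), (4, q3), (2, q5), (3, q3), (3, q1), (2, q0), (1, q2), (4, q2), (4, q1).
M1 accepts in {3, 4} and M2 accepts in {q1, q2, q3, q4, q5}. The reachable pairs whose M1-component is accepting are (3, q2), (4, q5), (3, q5), (4, q3), (3, q3), (3, q1), (4, q2), (4, q1); in each of them the M2-component is accepting too, so the product for L(M1) \ L(M2) (M1-component accepting, M2-component rejecting) has no reachable accepting pair and the difference is empty.
Hence every string in L(M1) is also in L(M2).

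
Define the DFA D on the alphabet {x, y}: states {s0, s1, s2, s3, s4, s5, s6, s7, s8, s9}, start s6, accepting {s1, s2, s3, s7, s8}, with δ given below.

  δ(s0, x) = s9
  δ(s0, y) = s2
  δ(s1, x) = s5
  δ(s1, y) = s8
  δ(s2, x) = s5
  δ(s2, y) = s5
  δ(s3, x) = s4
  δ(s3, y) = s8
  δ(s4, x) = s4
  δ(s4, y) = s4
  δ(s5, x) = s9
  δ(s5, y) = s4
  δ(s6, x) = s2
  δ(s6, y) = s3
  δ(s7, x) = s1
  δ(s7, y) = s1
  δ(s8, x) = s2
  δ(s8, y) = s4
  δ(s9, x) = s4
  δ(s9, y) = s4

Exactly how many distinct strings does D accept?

The useful subgraph on states {s2, s3, s6, s8} is acyclic, so L(D) is finite; the longest accepting path visits 4 useful states, giving maximum string length 3.
Counting accepting paths from s6 by length: 2 of length 1, 1 of length 2, 1 of length 3. Total 4.

4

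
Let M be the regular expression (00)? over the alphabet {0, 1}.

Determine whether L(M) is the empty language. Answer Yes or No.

The empty string ε matches the expression, so it belongs to L(M).
Since L(M) contains at least one string, it is not empty.

No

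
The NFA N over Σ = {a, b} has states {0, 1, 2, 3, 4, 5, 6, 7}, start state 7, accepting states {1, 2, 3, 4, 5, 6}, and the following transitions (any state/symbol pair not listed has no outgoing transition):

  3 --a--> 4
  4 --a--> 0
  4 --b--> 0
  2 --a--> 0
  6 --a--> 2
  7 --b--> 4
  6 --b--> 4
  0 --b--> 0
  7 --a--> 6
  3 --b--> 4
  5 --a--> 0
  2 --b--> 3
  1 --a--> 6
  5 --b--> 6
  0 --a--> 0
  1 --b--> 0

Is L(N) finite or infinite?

The useful states (reachable from 7 and able to reach an accepting state) are {2, 3, 4, 6, 7}.
Restricted to these states the transition graph has no cycle, so every accepting path has bounded length and L is finite.

finite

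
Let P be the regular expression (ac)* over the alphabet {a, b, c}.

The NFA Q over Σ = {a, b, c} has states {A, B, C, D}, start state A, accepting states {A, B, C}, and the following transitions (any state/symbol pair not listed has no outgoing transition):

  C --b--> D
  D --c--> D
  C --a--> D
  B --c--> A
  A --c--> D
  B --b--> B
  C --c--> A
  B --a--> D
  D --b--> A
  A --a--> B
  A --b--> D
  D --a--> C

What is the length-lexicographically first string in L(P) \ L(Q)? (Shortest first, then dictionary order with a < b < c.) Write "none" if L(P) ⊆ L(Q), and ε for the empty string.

none

Converting the expression P to a DFA (subset construction, then merging equivalent states) gives the minimal DFA with states {p0, p1, p2}, start state p0, accepting states {p0} and transitions p0: a→p1, b→p2, c→p2; p1: a→p2, b→p2, c→p0; p2: a→p2, b→p2, c→p2.
Exploring the product automaton P × Q from the start pair (p0, A), following both machines on each input symbol, reaches 6 state pairs: (p0, A), (p1, B), (p2, D), (p2, B), (p2, C), (p2, A).
P accepts in {p0} and Q accepts in {A, B, C}. The reachable pairs whose P-component is accepting are (p0, A); in each of them the Q-component is accepting too, so the product for L(P) \ L(Q) (P-component accepting, Q-component rejecting) has no reachable accepting pair and the difference is empty.
So every string accepted by P is also accepted by Q: L(P) \ L(Q) = ∅ and there is no such string.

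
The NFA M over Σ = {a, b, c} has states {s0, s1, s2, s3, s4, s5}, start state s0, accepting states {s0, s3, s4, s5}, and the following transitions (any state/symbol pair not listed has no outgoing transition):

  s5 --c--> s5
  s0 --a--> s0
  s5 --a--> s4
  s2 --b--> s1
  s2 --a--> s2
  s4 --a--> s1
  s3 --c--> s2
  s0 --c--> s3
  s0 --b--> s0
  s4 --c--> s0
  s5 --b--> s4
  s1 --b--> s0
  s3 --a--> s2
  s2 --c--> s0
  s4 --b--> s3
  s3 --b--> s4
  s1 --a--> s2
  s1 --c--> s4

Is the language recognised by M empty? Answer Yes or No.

The empty string ε is accepted: the run s0 ends in the accepting state s0.
Since at least one string is accepted, L(M) is not empty.

No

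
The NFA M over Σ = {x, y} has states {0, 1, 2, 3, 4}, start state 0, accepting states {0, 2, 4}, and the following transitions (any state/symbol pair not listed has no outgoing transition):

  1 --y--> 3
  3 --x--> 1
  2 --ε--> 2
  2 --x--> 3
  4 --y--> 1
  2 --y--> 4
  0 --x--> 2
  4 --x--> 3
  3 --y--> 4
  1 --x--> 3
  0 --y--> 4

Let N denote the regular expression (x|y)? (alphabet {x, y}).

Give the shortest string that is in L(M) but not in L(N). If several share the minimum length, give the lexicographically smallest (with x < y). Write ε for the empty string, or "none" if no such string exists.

xy

The string xy is accepted by M but not by N.
No shorter string lies in the difference, and xy is the lexicographically first length-2 string in L(M) \ L(N).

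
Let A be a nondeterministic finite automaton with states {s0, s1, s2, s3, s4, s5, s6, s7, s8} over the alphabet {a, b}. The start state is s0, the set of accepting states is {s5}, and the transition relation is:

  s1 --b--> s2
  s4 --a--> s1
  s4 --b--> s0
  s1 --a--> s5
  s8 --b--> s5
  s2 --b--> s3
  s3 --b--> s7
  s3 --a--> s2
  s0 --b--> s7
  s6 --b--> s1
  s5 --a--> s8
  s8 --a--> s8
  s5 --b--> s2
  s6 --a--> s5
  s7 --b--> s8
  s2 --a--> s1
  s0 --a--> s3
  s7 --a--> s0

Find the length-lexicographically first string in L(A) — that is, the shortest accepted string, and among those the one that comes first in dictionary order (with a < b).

bbb

A breadth-first search from s0 reaches an accepting state first via the path s0 → s7 → s8 → s5 on input bbb.
No string of length < 3 is accepted (BFS exhausts all shorter strings without reaching an accepting state), and bbb is the lexicographically least accepting string of length 3.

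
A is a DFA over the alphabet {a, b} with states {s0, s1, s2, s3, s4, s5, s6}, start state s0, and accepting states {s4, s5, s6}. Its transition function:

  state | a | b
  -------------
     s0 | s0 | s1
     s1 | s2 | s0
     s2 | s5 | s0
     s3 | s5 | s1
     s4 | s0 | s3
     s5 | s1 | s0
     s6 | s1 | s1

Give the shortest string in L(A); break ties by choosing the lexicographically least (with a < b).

baa

A breadth-first search from s0 reaches an accepting state first via the path s0 → s1 → s2 → s5 on input baa.
No string of length < 3 is accepted (BFS exhausts all shorter strings without reaching an accepting state), and baa is the lexicographically least accepting string of length 3.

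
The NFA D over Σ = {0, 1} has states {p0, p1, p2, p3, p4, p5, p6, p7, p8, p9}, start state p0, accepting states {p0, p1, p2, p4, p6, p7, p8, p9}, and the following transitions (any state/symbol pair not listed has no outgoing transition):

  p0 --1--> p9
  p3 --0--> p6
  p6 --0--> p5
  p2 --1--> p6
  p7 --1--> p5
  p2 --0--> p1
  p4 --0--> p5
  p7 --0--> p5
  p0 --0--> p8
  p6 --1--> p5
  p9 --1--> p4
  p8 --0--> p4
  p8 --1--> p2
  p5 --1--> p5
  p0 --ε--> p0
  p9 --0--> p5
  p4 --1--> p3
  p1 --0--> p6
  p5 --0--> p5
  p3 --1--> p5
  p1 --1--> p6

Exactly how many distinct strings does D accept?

The useful subgraph on states {p0, p1, p2, p3, p4, p6, p8, p9} is acyclic, so L(D) is finite; the longest accepting path visits 5 useful states, giving maximum string length 4.
Counting accepting paths from p0 by length: 1 of length 0, 2 of length 1, 3 of length 2, 2 of length 3, 4 of length 4. Total 12.

12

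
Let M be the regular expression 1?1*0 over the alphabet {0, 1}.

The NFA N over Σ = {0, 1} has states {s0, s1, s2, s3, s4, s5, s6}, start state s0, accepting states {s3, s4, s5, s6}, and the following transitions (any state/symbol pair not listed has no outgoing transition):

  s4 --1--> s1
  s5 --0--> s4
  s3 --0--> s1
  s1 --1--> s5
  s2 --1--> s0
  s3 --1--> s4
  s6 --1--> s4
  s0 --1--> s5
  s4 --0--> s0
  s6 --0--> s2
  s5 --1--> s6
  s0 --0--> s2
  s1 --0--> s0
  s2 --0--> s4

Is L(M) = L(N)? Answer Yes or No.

No

The string 0 is accepted by M but rejected by N.
So L(M) ≠ L(N).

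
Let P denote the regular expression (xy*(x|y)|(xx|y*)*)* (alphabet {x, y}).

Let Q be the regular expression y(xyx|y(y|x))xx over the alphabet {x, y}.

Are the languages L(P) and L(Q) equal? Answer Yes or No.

The empty string ε is accepted by P but rejected by Q.
So L(P) ≠ L(Q).

No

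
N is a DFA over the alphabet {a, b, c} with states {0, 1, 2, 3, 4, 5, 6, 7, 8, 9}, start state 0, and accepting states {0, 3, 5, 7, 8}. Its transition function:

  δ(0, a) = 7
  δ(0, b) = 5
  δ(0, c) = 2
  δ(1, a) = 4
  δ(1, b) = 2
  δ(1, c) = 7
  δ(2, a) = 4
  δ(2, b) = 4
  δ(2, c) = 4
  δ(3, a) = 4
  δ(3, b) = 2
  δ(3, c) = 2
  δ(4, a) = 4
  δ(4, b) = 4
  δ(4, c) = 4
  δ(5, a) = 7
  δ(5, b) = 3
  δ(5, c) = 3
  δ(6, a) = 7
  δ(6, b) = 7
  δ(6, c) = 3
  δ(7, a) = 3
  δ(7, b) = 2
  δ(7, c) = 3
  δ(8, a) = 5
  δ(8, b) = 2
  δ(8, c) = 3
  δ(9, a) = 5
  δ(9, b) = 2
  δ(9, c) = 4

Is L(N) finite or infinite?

finite

The useful states (reachable from 0 and able to reach an accepting state) are {0, 3, 5, 7}.
Restricted to these states the transition graph has no cycle, so every accepting path has bounded length and L is finite.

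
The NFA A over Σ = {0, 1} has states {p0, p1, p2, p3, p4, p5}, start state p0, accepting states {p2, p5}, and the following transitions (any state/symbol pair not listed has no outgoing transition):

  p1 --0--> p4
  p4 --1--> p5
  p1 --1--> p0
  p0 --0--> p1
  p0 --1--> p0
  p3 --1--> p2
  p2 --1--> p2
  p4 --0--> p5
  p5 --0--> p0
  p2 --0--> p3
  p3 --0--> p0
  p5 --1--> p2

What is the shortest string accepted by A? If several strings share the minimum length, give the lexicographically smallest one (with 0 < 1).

A breadth-first search from p0 reaches an accepting state first via the path p0 → p1 → p4 → p5 on input 000.
No string of length < 3 is accepted (BFS exhausts all shorter strings without reaching an accepting state), and 000 is the lexicographically least accepting string of length 3.

000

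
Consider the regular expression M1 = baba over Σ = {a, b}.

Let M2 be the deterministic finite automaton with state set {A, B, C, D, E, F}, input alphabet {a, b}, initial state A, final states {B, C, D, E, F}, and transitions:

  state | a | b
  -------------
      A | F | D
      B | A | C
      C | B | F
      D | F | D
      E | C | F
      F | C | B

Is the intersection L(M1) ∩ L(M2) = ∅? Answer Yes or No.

Yes

Converting the expression M1 to a DFA (subset construction, then merging equivalent states) gives the minimal DFA with states {r0, r1, r2, r3, r4, r5}, start state r0, accepting states {r5} and transitions r0: a→r1, b→r2; r1: a→r1, b→r1; r2: a→r3, b→r1; r3: a→r1, b→r4; r4: a→r5, b→r1; r5: a→r1, b→r1.
Exploring the product automaton M1 × M2 from the start pair (r0, A), following both machines on each input symbol, reaches 10 state pairs: (r0, A), (r1, F), (r2, D), (r1, C), (r1, B), (r3, F), (r1, D), (r1, A), (r4, B), (r5, A).
M1 accepts in {r5} and M2 accepts in {B, C, D, E, F}; no reachable pair has both components accepting, so no string drives both machines to acceptance simultaneously and L(M1) ∩ L(M2) = ∅.
So no string is accepted by both, and the intersection is empty.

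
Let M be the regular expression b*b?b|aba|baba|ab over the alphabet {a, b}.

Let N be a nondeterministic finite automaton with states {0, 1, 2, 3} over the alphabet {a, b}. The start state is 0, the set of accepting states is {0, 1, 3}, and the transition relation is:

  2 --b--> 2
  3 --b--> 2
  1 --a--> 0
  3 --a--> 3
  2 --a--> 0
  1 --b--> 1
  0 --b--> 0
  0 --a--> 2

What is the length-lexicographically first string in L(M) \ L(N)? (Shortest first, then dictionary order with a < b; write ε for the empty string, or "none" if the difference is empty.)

The string ab is accepted by M but not by N.
No shorter string lies in the difference, and ab is the lexicographically first length-2 string in L(M) \ L(N).

ab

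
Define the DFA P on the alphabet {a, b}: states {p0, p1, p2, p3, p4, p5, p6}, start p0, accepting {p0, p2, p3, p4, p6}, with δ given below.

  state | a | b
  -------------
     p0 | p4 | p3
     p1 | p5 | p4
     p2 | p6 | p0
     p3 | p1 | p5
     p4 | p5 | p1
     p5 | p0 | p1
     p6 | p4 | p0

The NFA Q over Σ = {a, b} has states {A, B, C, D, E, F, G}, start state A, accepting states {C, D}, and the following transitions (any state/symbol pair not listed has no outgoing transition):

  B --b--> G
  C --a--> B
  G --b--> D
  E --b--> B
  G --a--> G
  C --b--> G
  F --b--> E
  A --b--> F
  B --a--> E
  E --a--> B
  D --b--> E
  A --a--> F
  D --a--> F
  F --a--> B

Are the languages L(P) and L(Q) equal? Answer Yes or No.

No

The empty string ε is accepted by P but rejected by Q.
So L(P) ≠ L(Q).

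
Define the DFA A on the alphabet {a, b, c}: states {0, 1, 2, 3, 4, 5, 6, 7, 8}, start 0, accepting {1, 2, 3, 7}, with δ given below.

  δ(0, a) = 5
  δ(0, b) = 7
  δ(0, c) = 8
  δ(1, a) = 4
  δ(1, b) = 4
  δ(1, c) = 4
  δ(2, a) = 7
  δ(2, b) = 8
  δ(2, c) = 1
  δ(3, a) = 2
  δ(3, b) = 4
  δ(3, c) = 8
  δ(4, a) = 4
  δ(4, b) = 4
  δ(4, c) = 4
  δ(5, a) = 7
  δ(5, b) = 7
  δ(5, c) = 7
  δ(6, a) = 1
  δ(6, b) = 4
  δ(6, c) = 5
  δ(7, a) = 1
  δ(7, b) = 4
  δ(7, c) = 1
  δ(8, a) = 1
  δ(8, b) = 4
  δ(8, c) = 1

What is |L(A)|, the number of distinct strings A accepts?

The useful subgraph on states {0, 1, 5, 7, 8} is acyclic, so L(A) is finite; the longest accepting path visits 4 useful states, giving maximum string length 3.
Counting accepting paths from 0 by length: 1 of length 1, 7 of length 2, 6 of length 3. Total 14.

14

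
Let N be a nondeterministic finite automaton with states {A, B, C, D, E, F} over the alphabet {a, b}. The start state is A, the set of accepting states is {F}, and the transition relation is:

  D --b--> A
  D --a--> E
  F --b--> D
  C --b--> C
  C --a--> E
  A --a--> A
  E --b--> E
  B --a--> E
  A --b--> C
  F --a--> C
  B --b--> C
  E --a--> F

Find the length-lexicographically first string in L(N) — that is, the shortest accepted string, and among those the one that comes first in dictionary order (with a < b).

A breadth-first search from A reaches an accepting state first via the path A → C → E → F on input baa.
No string of length < 3 is accepted (BFS exhausts all shorter strings without reaching an accepting state), and baa is the lexicographically least accepting string of length 3.

baa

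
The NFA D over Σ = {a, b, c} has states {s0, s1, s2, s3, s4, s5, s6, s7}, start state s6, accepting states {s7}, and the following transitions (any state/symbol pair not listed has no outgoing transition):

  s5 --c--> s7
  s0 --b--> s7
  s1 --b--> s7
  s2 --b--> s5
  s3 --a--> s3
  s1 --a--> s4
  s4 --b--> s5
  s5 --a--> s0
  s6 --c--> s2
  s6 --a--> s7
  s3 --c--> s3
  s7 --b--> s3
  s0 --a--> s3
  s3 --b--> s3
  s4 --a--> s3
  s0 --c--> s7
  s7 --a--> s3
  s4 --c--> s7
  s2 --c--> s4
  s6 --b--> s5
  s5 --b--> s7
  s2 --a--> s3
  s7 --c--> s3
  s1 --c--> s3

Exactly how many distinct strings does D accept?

14

The useful subgraph on states {s0, s2, s4, s5, s6, s7} is acyclic, so L(D) is finite; the longest accepting path visits 6 useful states, giving maximum string length 5.
Counting accepting paths from s6 by length: 1 of length 1, 2 of length 2, 5 of length 3, 4 of length 4, 2 of length 5. Total 14.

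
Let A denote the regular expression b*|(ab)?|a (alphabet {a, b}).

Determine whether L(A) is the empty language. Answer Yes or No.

The empty string ε matches the expression, so it belongs to L(A).
Since L(A) contains at least one string, it is not empty.

No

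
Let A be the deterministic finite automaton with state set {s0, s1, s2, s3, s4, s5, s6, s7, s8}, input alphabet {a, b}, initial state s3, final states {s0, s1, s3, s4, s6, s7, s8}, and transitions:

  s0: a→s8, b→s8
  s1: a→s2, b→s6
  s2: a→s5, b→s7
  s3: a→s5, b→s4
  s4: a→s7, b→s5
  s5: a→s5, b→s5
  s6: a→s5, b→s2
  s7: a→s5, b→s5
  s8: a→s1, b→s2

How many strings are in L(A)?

3

The useful subgraph on states {s3, s4, s7} is acyclic, so L(A) is finite; the longest accepting path visits 3 useful states, giving maximum string length 2.
Counting accepting paths from s3 by length: 1 of length 0, 1 of length 1, 1 of length 2. Total 3.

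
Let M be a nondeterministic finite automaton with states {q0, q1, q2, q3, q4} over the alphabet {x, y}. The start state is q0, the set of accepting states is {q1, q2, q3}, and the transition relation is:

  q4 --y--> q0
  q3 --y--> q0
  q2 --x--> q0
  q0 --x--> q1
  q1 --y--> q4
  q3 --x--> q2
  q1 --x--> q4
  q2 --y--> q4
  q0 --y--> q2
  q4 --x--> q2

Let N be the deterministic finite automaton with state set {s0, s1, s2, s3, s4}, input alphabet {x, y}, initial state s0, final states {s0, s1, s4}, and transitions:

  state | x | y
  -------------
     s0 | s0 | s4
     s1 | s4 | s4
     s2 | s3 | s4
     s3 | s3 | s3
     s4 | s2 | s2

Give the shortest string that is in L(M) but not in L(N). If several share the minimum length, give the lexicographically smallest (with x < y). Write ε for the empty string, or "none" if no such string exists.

xyx

The string xyx is accepted by M but not by N.
No shorter string lies in the difference, and xyx is the lexicographically first length-3 string in L(M) \ L(N).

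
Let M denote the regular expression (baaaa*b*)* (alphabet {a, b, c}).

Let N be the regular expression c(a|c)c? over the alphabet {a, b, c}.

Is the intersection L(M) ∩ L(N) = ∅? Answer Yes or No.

Converting the expression M to a DFA (subset construction, then merging equivalent states) gives the minimal DFA with states {m0, m1, m2, m3, m4, m5, m6}, start state m0, accepting states {m0, m5, m6} and transitions m0: a→m1, b→m2, c→m1; m1: a→m1, b→m1, c→m1; m2: a→m3, b→m1, c→m1; m3: a→m4, b→m1, c→m1; m4: a→m5, b→m1, c→m1; m5: a→m5, b→m6, c→m1; m6: a→m3, b→m6, c→m1.
Converting the expression N to a DFA (subset construction, then merging equivalent states) gives the minimal DFA with states {n0, n1, n2, n3, n4}, start state n0, accepting states {n3, n4} and transitions n0: a→n1, b→n1, c→n2; n1: a→n1, b→n1, c→n1; n2: a→n3, b→n1, c→n3; n3: a→n1, b→n1, c→n4; n4: a→n1, b→n1, c→n1.
Exploring the product automaton M × N from the start pair (m0, n0), following both machines on each input symbol, reaches 10 state pairs: (m0, n0), (m1, n1), (m2, n1), (m1, n2), (m3, n1), (m1, n3), (m4, n1), (m1, n4), (m5, n1), (m6, n1).
M accepts in {m0, m5, m6} and N accepts in {n3, n4}; no reachable pair has both components accepting, so no string drives both machines to acceptance simultaneously and L(M) ∩ L(N) = ∅.
So no string is accepted by both, and the intersection is empty.

Yes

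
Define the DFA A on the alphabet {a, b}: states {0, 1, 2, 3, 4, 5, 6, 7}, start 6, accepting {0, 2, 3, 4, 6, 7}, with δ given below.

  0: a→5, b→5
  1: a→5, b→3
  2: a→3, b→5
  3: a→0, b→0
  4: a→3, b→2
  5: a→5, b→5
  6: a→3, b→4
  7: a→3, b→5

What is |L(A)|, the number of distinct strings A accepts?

The useful subgraph on states {0, 2, 3, 4, 6} is acyclic, so L(A) is finite; the longest accepting path visits 5 useful states, giving maximum string length 4.
Counting accepting paths from 6 by length: 1 of length 0, 2 of length 1, 4 of length 2, 3 of length 3, 2 of length 4. Total 12.

12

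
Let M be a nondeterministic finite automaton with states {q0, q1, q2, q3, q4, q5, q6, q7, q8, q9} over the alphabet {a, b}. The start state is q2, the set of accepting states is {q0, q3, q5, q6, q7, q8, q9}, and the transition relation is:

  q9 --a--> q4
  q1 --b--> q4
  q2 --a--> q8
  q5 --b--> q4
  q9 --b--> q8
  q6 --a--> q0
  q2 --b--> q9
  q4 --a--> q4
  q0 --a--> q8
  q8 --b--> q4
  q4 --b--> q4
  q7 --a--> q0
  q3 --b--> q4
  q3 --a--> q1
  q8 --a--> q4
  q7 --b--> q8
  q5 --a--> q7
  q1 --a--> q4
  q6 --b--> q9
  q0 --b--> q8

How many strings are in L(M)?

3

The useful subgraph on states {q2, q8, q9} is acyclic, so L(M) is finite; the longest accepting path visits 3 useful states, giving maximum string length 2.
Counting accepting paths from q2 by length: 2 of length 1, 1 of length 2. Total 3.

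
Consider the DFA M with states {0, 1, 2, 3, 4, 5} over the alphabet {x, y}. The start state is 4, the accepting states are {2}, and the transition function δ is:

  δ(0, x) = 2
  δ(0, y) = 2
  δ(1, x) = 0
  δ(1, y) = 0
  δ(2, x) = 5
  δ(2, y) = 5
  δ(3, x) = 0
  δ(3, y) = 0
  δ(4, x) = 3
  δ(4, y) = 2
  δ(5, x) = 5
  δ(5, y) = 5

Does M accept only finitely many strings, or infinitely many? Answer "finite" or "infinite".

finite

The useful states (reachable from 4 and able to reach an accepting state) are {0, 2, 3, 4}.
Restricted to these states the transition graph has no cycle, so every accepting path has bounded length and L is finite.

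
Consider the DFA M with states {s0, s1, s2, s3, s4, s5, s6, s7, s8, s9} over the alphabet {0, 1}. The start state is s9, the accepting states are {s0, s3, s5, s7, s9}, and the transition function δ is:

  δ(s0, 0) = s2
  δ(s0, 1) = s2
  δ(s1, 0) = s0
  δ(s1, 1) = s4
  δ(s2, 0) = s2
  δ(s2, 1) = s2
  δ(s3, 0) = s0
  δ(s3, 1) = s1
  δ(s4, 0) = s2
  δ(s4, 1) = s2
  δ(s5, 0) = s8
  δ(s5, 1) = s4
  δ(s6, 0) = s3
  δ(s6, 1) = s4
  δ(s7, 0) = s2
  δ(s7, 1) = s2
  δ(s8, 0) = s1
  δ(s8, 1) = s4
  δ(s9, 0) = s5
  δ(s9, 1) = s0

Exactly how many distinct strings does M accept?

4

The useful subgraph on states {s0, s1, s5, s8, s9} is acyclic, so L(M) is finite; the longest accepting path visits 5 useful states, giving maximum string length 4.
Counting accepting paths from s9 by length: 1 of length 0, 2 of length 1, 1 of length 4. Total 4.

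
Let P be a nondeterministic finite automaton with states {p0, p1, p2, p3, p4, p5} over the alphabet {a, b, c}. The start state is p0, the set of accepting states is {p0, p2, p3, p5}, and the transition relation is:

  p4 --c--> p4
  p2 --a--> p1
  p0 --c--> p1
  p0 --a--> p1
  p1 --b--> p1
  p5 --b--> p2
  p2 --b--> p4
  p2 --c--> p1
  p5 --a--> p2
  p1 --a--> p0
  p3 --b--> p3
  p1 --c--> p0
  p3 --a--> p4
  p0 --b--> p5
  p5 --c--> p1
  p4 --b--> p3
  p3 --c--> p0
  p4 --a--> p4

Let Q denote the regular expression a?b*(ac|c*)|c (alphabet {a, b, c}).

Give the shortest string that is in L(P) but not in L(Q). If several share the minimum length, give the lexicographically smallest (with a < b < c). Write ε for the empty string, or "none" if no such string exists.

aa

The string aa is accepted by P but not by Q.
No shorter string lies in the difference, and aa is the lexicographically first length-2 string in L(P) \ L(Q).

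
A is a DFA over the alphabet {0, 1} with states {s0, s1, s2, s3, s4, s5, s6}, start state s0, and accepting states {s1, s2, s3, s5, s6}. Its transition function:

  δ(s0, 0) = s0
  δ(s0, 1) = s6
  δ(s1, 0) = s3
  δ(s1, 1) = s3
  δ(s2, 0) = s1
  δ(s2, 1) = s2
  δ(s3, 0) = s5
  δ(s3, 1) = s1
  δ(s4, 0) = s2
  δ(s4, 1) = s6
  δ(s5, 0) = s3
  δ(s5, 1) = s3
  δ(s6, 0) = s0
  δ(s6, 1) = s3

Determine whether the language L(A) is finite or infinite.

infinite

State s0 is reachable from the start and can reach an accepting state, and it lies on the cycle s0 → s0.
Traversing that cycle any number of times yields accepted strings of unbounded length, so the language is infinite.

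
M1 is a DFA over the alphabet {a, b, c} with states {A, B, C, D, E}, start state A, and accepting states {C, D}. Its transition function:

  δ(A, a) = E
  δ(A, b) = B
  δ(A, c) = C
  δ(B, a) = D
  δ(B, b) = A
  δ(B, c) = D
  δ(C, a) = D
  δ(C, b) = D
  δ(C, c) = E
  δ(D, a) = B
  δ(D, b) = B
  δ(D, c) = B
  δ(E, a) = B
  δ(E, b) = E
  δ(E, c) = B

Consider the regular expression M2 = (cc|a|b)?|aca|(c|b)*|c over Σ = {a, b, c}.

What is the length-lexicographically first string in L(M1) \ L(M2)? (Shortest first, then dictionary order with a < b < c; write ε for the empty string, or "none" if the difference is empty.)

The string ba is accepted by M1 but not by M2.
No shorter string lies in the difference, and ba is the lexicographically first length-2 string in L(M1) \ L(M2).

ba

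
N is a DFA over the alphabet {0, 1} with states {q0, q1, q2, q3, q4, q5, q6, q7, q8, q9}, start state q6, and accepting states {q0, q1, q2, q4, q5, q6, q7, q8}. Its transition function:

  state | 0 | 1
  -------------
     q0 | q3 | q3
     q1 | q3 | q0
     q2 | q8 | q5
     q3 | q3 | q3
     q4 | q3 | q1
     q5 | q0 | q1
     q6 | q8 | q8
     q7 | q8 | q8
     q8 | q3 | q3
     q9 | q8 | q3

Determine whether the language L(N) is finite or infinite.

finite

The useful states (reachable from q6 and able to reach an accepting state) are {q6, q8}.
Restricted to these states the transition graph has no cycle, so every accepting path has bounded length and L is finite.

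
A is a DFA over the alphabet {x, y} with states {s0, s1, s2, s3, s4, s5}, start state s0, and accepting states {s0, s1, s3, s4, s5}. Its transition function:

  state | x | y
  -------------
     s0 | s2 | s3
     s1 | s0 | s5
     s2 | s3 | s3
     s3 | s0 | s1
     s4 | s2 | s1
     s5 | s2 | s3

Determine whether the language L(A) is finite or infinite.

State s0 is reachable from the start and can reach an accepting state, and it lies on the cycle s0 → s2 → s3 → s0.
Traversing that cycle any number of times yields accepted strings of unbounded length, so the language is infinite.

infinite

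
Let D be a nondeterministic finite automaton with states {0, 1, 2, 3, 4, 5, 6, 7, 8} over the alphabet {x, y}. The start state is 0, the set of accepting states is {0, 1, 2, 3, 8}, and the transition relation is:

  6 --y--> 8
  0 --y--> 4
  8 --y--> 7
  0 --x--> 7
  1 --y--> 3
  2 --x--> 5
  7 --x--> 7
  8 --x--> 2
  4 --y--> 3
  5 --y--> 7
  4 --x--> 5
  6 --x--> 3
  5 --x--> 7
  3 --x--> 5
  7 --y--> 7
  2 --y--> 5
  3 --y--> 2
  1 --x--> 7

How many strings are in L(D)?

The useful subgraph on states {0, 2, 3, 4} is acyclic, so L(D) is finite; the longest accepting path visits 4 useful states, giving maximum string length 3.
Counting accepting paths from 0 by length: 1 of length 0, 1 of length 2, 1 of length 3. Total 3.

3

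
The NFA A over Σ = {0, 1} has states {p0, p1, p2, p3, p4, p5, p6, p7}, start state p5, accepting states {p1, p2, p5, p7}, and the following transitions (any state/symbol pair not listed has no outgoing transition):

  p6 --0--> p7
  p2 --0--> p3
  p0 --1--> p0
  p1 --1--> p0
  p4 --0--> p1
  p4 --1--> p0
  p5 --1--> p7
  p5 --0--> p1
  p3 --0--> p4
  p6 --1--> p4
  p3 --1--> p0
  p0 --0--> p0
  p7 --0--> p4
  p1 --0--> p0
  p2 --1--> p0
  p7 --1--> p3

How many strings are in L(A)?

The useful subgraph on states {p1, p3, p4, p5, p7} is acyclic, so L(A) is finite; the longest accepting path visits 5 useful states, giving maximum string length 4.
Counting accepting paths from p5 by length: 1 of length 0, 2 of length 1, 1 of length 3, 1 of length 4. Total 5.

5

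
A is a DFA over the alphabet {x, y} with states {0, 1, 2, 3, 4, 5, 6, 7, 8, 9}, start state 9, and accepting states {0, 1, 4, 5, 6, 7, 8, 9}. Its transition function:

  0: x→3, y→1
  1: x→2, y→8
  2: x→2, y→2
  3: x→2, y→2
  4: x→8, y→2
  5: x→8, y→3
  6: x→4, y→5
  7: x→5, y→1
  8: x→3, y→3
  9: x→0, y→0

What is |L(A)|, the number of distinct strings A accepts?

7

The useful subgraph on states {0, 1, 8, 9} is acyclic, so L(A) is finite; the longest accepting path visits 4 useful states, giving maximum string length 3.
Counting accepting paths from 9 by length: 1 of length 0, 2 of length 1, 2 of length 2, 2 of length 3. Total 7.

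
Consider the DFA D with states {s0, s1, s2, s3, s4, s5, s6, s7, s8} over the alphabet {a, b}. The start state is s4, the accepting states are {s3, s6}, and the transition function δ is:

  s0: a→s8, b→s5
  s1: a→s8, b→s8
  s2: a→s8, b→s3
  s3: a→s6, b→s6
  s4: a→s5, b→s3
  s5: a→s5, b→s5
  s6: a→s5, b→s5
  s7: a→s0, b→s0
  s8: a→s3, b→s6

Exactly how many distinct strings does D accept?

The useful subgraph on states {s3, s4, s6} is acyclic, so L(D) is finite; the longest accepting path visits 3 useful states, giving maximum string length 2.
Counting accepting paths from s4 by length: 1 of length 1, 2 of length 2. Total 3.

3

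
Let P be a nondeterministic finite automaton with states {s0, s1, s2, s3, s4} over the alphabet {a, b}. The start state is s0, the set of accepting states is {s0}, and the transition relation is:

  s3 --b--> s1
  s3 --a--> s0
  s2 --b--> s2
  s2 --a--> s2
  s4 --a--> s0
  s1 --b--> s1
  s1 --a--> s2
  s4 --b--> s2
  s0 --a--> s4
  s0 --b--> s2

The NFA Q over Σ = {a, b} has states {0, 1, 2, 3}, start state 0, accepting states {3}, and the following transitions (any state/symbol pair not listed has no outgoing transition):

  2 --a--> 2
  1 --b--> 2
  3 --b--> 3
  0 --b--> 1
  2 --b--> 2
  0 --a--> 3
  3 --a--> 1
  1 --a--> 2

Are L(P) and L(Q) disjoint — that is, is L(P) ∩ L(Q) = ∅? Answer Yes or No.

Yes

Exploring the product automaton P × Q from the start pair (s0, 0), following both machines on each input symbol, reaches 8 state pairs: (s0, 0), (s4, 3), (s2, 1), (s0, 1), (s2, 3), (s2, 2), (s4, 2), (s0, 2).
P accepts in {s0} and Q accepts in {3}; no reachable pair has both components accepting, so no string drives both machines to acceptance simultaneously and L(P) ∩ L(Q) = ∅.
So no string is accepted by both, and the intersection is empty.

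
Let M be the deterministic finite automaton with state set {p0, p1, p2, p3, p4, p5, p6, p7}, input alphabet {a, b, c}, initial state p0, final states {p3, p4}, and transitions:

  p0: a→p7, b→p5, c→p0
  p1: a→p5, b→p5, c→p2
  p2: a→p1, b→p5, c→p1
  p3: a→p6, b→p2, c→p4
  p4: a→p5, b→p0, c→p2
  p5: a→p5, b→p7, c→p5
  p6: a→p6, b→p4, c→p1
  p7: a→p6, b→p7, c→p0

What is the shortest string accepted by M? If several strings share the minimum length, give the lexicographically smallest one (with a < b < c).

A breadth-first search from p0 reaches an accepting state first via the path p0 → p7 → p6 → p4 on input aab.
No string of length < 3 is accepted (BFS exhausts all shorter strings without reaching an accepting state), and aab is the lexicographically least accepting string of length 3.

aab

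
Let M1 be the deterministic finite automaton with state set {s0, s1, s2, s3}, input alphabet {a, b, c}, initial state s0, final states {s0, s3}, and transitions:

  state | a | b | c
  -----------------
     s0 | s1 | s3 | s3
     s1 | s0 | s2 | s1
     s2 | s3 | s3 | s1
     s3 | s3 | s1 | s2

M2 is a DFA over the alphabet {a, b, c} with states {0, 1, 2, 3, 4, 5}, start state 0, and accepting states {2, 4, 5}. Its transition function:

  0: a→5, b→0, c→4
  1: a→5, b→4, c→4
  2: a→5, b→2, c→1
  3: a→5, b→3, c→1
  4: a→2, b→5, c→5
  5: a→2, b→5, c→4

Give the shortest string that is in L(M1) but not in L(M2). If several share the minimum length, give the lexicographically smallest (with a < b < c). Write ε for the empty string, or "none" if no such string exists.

ε

The empty string ε is accepted by M1 but not by M2.
Since ε is the unique shortest string, it is the required witness.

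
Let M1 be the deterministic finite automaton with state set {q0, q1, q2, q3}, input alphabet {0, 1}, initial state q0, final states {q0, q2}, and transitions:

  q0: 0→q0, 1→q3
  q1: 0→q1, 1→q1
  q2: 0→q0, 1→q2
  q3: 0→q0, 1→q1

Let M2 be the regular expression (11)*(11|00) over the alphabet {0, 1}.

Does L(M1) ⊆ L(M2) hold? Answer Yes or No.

No

The empty string ε is in L(M1) but not in L(M2).
So L(M1) ⊄ L(M2).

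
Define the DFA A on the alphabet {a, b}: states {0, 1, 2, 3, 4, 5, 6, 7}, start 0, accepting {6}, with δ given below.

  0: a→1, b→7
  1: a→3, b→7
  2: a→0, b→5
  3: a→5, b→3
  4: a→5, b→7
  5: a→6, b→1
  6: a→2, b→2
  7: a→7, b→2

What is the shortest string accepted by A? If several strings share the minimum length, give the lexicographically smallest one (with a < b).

aaaa

A breadth-first search from 0 reaches an accepting state first via the path 0 → 1 → 3 → 5 → 6 on input aaaa.
No string of length < 4 is accepted (BFS exhausts all shorter strings without reaching an accepting state), and aaaa is the lexicographically least accepting string of length 4.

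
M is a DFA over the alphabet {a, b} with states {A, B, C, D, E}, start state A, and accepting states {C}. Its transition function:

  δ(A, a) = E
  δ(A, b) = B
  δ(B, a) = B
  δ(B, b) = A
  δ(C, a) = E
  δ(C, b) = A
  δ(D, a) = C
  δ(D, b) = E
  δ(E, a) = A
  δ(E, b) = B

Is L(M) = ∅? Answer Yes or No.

Yes

The states reachable from the start state are {A, B, E}.
None of the accepting states {C} is reachable, so no string is accepted and L(M) = ∅.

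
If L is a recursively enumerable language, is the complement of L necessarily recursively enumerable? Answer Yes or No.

If both L and its complement were r.e., running the two recognisers in parallel would decide L, so L would be recursive; but there are r.e. languages that are not recursive (e.g. the halting problem), and their complements are therefore not r.e.

No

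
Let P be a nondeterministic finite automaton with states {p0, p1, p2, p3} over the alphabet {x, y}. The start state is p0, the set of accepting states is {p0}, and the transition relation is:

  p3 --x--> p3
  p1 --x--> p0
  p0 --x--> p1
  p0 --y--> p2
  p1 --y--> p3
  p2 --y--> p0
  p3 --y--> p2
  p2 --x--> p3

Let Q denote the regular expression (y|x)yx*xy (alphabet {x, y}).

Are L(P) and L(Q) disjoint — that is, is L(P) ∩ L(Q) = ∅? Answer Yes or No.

Yes

Converting the expression Q to a DFA (subset construction, then merging equivalent states) gives the minimal DFA with states {q0, q1, q2, q3, q4, q5}, start state q0, accepting states {q5} and transitions q0: x→q1, y→q1; q1: x→q2, y→q3; q2: x→q2, y→q2; q3: x→q4, y→q2; q4: x→q4, y→q5; q5: x→q2, y→q2.
Exploring the product automaton P × Q from the start pair (p0, q0), following both machines on each input symbol, reaches 14 state pairs: (p0, q0), (p1, q1), (p2, q1), (p0, q2), (p3, q3), (p3, q2), (p0, q3), (p1, q2), (p2, q2), (p3, q4), (p1, q4), (p2, q5), (p0, q4), (p3, q5).
P accepts in {p0} and Q accepts in {q5}; no reachable pair has both components accepting, so no string drives both machines to acceptance simultaneously and L(P) ∩ L(Q) = ∅.
So no string is accepted by both, and the intersection is empty.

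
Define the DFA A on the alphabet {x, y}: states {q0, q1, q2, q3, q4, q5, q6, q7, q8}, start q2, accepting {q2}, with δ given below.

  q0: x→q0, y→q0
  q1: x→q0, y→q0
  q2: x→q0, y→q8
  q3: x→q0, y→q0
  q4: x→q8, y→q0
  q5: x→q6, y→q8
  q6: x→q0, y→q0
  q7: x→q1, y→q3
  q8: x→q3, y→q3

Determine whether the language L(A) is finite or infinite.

The useful states (reachable from q2 and able to reach an accepting state) are {q2}.
Restricted to these states the transition graph has no cycle, so every accepting path has bounded length and L is finite.

finite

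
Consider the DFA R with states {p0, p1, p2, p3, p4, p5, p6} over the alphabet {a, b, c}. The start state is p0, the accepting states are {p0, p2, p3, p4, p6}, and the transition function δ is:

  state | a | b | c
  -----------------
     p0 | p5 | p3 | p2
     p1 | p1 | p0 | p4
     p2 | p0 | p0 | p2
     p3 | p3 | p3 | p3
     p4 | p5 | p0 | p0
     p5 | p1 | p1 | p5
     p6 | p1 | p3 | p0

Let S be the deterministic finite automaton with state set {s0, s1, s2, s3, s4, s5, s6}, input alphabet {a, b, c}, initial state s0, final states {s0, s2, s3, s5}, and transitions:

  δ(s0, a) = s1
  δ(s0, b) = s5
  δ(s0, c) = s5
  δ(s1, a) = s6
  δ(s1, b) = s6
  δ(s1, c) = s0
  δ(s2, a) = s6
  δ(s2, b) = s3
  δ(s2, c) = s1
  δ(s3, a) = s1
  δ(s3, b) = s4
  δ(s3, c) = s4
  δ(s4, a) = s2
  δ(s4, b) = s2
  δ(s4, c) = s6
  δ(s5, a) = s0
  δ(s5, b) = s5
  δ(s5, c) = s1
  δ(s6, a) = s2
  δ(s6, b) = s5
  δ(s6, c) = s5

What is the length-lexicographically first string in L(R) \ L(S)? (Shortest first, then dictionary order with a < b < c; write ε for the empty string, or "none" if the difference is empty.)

The string bc is accepted by R but not by S.
No shorter string lies in the difference, and bc is the lexicographically first length-2 string in L(R) \ L(S).

bc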